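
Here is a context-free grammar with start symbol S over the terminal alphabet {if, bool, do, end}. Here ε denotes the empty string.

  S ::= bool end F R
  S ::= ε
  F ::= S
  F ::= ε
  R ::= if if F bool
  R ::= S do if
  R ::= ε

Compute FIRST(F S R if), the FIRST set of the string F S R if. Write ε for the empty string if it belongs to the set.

{bool, do, if}

FIRST(S): from S::=bool end F R we get {bool}; from S::=ε we get {ε}. So FIRST(S) = {ε, bool}.
FIRST(F): from F::=S we get {ε, bool}; from F::=ε we get {ε}. So FIRST(F) = {ε, bool}.
FIRST(R): from R::=if if F bool we get {if}; from R::=S do if we get {bool, do}; from R::=ε we get {ε}. So FIRST(R) = {ε, bool, do, if}.
FIRST(F S R if): take FIRST of each symbol in turn, carrying on past any symbol whose FIRST contains ε; result {bool, do, if}.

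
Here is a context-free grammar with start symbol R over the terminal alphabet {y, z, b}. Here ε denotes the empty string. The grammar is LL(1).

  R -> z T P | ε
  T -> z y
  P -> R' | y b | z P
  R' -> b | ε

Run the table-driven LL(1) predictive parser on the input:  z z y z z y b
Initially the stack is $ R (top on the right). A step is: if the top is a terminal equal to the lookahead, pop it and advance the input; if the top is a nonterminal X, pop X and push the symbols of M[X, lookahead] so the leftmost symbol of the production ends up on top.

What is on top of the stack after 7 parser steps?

     Stack    Input            Action
  1  $ R      z z y z z y b $  expand R -> z T P
  2  $ P T z  z z y z z y b $  match z
  3  $ P T    z y z z y b $    expand T -> z y
  4  $ P y z  z y z z y b $    match z
  5  $ P y    y z z y b $      match y
  6  $ P      z z y b $        expand P -> z P
  7  $ P z    z z y b $        match z
Stack after step 7: $ P (top = P).

P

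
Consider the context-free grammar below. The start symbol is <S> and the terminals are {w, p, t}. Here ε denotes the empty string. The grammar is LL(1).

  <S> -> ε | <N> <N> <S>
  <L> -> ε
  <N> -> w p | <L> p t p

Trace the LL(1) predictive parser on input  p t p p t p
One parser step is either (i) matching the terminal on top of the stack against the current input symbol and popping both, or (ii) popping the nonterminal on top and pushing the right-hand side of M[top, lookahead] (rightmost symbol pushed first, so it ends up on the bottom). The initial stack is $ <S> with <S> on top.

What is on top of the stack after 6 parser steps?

<N>

     Stack                Input          Action
  1  $ <S>                p t p p t p $  expand <S> -> <N> <N> <S>
  2  $ <S> <N> <N>        p t p p t p $  expand <N> -> <L> p t p
  3  $ <S> <N> p t p <L>  p t p p t p $  expand <L> -> ε
  4  $ <S> <N> p t p      p t p p t p $  match p
  5  $ <S> <N> p t        t p p t p $    match t
  6  $ <S> <N> p          p p t p $      match p
Stack after step 6: $ <S> <N> (top = <N>).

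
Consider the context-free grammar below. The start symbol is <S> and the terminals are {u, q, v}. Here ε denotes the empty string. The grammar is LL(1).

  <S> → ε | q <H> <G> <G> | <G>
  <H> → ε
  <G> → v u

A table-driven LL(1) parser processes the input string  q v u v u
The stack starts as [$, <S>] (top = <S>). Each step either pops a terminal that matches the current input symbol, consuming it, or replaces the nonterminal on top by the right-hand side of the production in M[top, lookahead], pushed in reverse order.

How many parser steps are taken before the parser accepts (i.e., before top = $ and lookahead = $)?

     Stack            Input        Action
  1  $ <S>            q v u v u $  expand <S> → q <H> <G> <G>
  2  $ <G> <G> <H> q  q v u v u $  match q
  3  $ <G> <G> <H>    v u v u $    expand <H> → ε
  4  $ <G> <G>        v u v u $    expand <G> → v u
  5  $ <G> u v        v u v u $    match v
  6  $ <G> u          u v u $      match u
  7  $ <G>            v u $        expand <G> → v u
  8  $ u v            v u $        match v
  9  $ u              u $          match u
Accept reached after 9 steps.

9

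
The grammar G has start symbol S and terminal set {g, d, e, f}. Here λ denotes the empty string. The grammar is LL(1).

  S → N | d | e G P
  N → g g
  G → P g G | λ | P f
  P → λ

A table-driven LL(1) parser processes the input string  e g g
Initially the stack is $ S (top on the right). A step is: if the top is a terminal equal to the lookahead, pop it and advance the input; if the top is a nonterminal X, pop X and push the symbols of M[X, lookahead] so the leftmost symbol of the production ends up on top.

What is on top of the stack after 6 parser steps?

P

     Stack      Input    Action
  1  $ S        e g g $  expand S → e G P
  2  $ P G e    e g g $  match e
  3  $ P G      g g $    expand G → P g G
  4  $ P G g P  g g $    expand P → λ
  5  $ P G g    g g $    match g
  6  $ P G      g $      expand G → P g G
Stack after step 6: $ P G g P (top = P).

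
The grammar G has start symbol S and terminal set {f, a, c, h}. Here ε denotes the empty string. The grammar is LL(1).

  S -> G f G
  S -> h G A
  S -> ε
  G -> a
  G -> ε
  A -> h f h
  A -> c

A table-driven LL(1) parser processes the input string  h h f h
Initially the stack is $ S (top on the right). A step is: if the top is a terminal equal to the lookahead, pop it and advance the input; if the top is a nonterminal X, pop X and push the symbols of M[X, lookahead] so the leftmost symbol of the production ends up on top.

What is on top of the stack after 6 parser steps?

h

step 1: stack=$ S  input=h h f h $  — expand S -> h G A
step 2: stack=$ A G h  input=h h f h $  — match h
step 3: stack=$ A G  input=h f h $  — expand G -> ε
step 4: stack=$ A  input=h f h $  — expand A -> h f h
step 5: stack=$ h f h  input=h f h $  — match h
step 6: stack=$ h f  input=f h $  — match f
Stack after step 6: $ h (top = h).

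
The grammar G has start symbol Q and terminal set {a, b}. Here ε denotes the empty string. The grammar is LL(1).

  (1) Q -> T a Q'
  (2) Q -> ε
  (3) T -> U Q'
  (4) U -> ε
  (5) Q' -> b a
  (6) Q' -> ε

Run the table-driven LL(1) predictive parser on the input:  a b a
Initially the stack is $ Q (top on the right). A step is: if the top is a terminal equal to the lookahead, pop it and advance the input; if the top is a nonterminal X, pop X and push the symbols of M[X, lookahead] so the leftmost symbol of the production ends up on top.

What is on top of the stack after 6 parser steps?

step 1: stack=$ Q  input=a b a $  — expand Q -> T a Q'
step 2: stack=$ Q' a T  input=a b a $  — expand T -> U Q'
step 3: stack=$ Q' a Q' U  input=a b a $  — expand U -> ε
step 4: stack=$ Q' a Q'  input=a b a $  — expand Q' -> ε
step 5: stack=$ Q' a  input=a b a $  — match a
step 6: stack=$ Q'  input=b a $  — expand Q' -> b a
Stack after step 6: $ a b (top = b).

b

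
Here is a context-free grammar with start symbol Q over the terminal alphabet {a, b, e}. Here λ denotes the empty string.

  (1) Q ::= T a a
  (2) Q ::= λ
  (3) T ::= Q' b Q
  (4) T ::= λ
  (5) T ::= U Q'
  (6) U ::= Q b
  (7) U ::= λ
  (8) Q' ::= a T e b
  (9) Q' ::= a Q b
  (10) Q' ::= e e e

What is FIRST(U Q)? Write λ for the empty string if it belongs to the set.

FIRST(Q'): from Q'::=a T e b we get {a}; from Q'::=a Q b we get {a}; from Q'::=e e e we get {e}. So FIRST(Q') = {a, e}.
FIRST(Q): from Q::=T a a we get {a, b, e}; from Q::=λ we get {λ}. So FIRST(Q) = {λ, a, b, e}.
FIRST(U): from U::=Q b we get {a, b, e}; from U::=λ we get {λ}. So FIRST(U) = {λ, a, b, e}.
FIRST(T): from T::=Q' b Q we get {a, e}; from T::=λ we get {λ}; from T::=U Q' we get {a, b, e}. So FIRST(T) = {λ, a, b, e}.
FIRST(U Q): take FIRST of each symbol in turn, carrying on past any symbol whose FIRST contains λ; result {λ, a, b, e}.

{λ, a, b, e}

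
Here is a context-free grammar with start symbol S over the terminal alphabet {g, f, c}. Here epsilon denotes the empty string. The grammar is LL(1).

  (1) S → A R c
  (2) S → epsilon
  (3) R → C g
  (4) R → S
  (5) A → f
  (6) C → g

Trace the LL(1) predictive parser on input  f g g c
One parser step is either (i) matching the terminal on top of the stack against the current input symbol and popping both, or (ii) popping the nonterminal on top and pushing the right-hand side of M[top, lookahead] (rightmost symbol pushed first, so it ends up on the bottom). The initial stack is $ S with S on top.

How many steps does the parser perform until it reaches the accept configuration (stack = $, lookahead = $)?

8

step 1: stack=$ S  input=f g g c $  — expand S → A R c
step 2: stack=$ c R A  input=f g g c $  — expand A → f
step 3: stack=$ c R f  input=f g g c $  — match f
step 4: stack=$ c R  input=g g c $  — expand R → C g
step 5: stack=$ c g C  input=g g c $  — expand C → g
step 6: stack=$ c g g  input=g g c $  — match g
step 7: stack=$ c g  input=g c $  — match g
step 8: stack=$ c  input=c $  — match c
Accept reached after 8 steps.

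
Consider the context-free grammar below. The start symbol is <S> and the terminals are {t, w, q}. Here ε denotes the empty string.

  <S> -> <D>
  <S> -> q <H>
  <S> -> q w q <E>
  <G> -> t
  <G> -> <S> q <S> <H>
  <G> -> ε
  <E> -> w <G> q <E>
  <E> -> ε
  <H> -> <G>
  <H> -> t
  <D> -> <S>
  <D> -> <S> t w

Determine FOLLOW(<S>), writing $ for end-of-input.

FIRST(<E>): from <E>->w <G> q <E> we get {w}; from <E>->ε we get {ε}. So FIRST(<E>) = {ε, w}.
FIRST(<S>): from <S>-><D> we get {q}; from <S>->q <H> we get {q}; from <S>->q w q <E> we get {q}. So FIRST(<S>) = {q}.
FIRST(<G>): from <G>->t we get {t}; from <G>-><S> q <S> <H> we get {q}; from <G>->ε we get {ε}. So FIRST(<G>) = {ε, q, t}.
FIRST(<D>): from <D>-><S> we get {q}; from <D>-><S> t w we get {q}. So FIRST(<D>) = {q}.
FIRST(<H>): from <H>-><G> we get {ε, q, t}; from <H>->t we get {t}. So FIRST(<H>) = {ε, q, t}.
FOLLOW(<S>) includes $ since <S> is the start symbol.
FOLLOW(<S>): in <G>-><S> q <S> <H> (occurrence 1), <S> is followed by q <S> <H> with FIRST {q}; in <G>-><S> q <S> <H> (occurrence 2), <S> is followed by <H> with FIRST {ε, q, t}; in <G>-><S> q <S> <H> (occurrence 2), the suffix after <S> is nullable, so FOLLOW(<S>) ⊇ FOLLOW(<G>) = {$, q, t}; in <D>-><S>, the suffix after <S> is empty, so FOLLOW(<S>) ⊇ FOLLOW(<D>) = {$, q, t}; in <D>-><S> t w, <S> is followed by t w with FIRST {t}. Thus FOLLOW(<S>) = {$, q, t}.
FOLLOW(<E>): in <S>->q w q <E>, the suffix after <E> is empty, so FOLLOW(<E>) ⊇ FOLLOW(<S>) = {$, q, t}; in <E>->w <G> q <E>, the suffix after <E> is empty (adds nothing new). Thus FOLLOW(<E>) = {$, q, t}.
FOLLOW(<D>): in <S>-><D>, the suffix after <D> is empty, so FOLLOW(<D>) ⊇ FOLLOW(<S>) = {$, q, t}. Thus FOLLOW(<D>) = {$, q, t}.
FOLLOW(<G>): in <E>->w <G> q <E>, <G> is followed by q <E> with FIRST {q}; in <H>-><G>, the suffix after <G> is empty, so FOLLOW(<G>) ⊇ FOLLOW(<H>) = {$, q, t}. Thus FOLLOW(<G>) = {$, q, t}.
FOLLOW(<H>): in <S>->q <H>, the suffix after <H> is empty, so FOLLOW(<H>) ⊇ FOLLOW(<S>) = {$, q, t}; in <G>-><S> q <S> <H>, the suffix after <H> is empty, so FOLLOW(<H>) ⊇ FOLLOW(<G>) = {$, q, t}. Thus FOLLOW(<H>) = {$, q, t}.

{$, q, t}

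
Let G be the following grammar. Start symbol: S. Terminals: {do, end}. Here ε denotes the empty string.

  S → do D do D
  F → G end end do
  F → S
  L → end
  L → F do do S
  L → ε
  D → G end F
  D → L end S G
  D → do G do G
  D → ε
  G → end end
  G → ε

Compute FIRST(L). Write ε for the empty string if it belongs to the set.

{ε, do, end}

FIRST(S) = {do}
FIRST(G) = {ε, end}
FIRST(F) = {do, end}  (via G end end do, S)
FIRST(L) = {ε, do, end}  (via F do do S)
FIRST(D) = {ε, do, end}  (via G end F, L end S G)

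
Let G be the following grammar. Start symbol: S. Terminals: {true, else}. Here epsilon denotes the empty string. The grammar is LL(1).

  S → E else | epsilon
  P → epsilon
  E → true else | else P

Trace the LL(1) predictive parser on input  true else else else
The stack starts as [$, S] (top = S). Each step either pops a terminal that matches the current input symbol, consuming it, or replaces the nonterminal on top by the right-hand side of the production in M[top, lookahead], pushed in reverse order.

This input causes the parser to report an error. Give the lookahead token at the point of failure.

else

     Stack             Input                  Action
  1  $ S               true else else else $  expand S → E else
  2  $ else E          true else else else $  expand E → true else
  3  $ else else true  true else else else $  match true
  4  $ else else       else else else $       match else
  5  $ else            else else $            match else
  6  $                 else $                 error: stack empty but input remains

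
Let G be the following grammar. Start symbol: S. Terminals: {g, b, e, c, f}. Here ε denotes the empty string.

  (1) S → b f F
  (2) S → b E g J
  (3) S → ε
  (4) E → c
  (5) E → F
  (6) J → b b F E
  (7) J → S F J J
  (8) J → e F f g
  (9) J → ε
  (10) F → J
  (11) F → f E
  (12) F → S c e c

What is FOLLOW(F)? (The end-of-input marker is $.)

{$, b, c, e, f, g}

FIRST(S): from S→b f F we get {b}; from S→b E g J we get {b}; from S→ε we get {ε}. So FIRST(S) = {ε, b}.
FIRST(E): from E→c we get {c}; from E→F we get {ε, b, c, e, f}. So FIRST(E) = {ε, b, c, e, f}.
FIRST(J): from J→b b F E we get {b}; from J→S F J J we get {ε, b, c, e, f}; from J→e F f g we get {e}; from J→ε we get {ε}. So FIRST(J) = {ε, b, c, e, f}.
FIRST(F): from F→J we get {ε, b, c, e, f}; from F→f E we get {f}; from F→S c e c we get {b, c}. So FIRST(F) = {ε, b, c, e, f}.
FOLLOW(S) includes $ since S is the start symbol.
FOLLOW(S): in J→S F J J, S is followed by F J J with FIRST {ε, b, c, e, f}; in J→S F J J, the suffix after S is nullable, so FOLLOW(S) ⊇ FOLLOW(J) = {$, b, c, e, f, g}; in F→S c e c, S is followed by c e c with FIRST {c}. Thus FOLLOW(S) = {$, b, c, e, f, g}.
FOLLOW(E): in S→b E g J, E is followed by g J with FIRST {g}; in J→b b F E, the suffix after E is empty, so FOLLOW(E) ⊇ FOLLOW(J) = {$, b, c, e, f, g}; in F→f E, the suffix after E is empty, so FOLLOW(E) ⊇ FOLLOW(F) = {$, b, c, e, f, g}. Thus FOLLOW(E) = {$, b, c, e, f, g}.
FOLLOW(J): in S→b E g J, the suffix after J is empty, so FOLLOW(J) ⊇ FOLLOW(S) = {$, b, c, e, f, g}; in J→S F J J (occurrence 1), J is followed by J with FIRST {ε, b, c, e, f}; in J→S F J J (occurrence 1), the suffix after J is nullable (adds nothing new); in J→S F J J (occurrence 2), the suffix after J is empty (adds nothing new); in F→J, the suffix after J is empty, so FOLLOW(J) ⊇ FOLLOW(F) = {$, b, c, e, f, g}. Thus FOLLOW(J) = {$, b, c, e, f, g}.
FOLLOW(F): in S→b f F, the suffix after F is empty, so FOLLOW(F) ⊇ FOLLOW(S) = {$, b, c, e, f, g}; in E→F, the suffix after F is empty, so FOLLOW(F) ⊇ FOLLOW(E) = {$, b, c, e, f, g}; in J→b b F E, F is followed by E with FIRST {ε, b, c, e, f}; in J→b b F E, the suffix after F is nullable, so FOLLOW(F) ⊇ FOLLOW(J) = {$, b, c, e, f, g}; in J→S F J J, F is followed by J J with FIRST {ε, b, c, e, f}; in J→S F J J, the suffix after F is nullable, so FOLLOW(F) ⊇ FOLLOW(J) = {$, b, c, e, f, g}; in J→e F f g, F is followed by f g with FIRST {f}. Thus FOLLOW(F) = {$, b, c, e, f, g}.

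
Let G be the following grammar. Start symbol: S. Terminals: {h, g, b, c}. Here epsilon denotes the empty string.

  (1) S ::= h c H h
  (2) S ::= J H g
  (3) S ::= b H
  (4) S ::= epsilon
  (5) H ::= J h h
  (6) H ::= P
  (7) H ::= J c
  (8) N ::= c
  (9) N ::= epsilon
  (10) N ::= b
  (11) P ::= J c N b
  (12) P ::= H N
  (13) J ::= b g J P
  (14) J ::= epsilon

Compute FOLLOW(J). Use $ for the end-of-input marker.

FIRST(N): from N::=c we get {c}; from N::=epsilon we get {epsilon}; from N::=b we get {b}. So FIRST(N) = {epsilon, b, c}.
FIRST(J): from J::=b g J P we get {b}; from J::=epsilon we get {epsilon}. So FIRST(J) = {epsilon, b}.
FIRST(S): from S::=h c H h we get {h}; from S::=J H g we get {b, c, h}; from S::=b H we get {b}; from S::=epsilon we get {epsilon}. So FIRST(S) = {epsilon, b, c, h}.
FIRST(H): from H::=J h h we get {b, h}; from H::=P we get {b, c, h}; from H::=J c we get {b, c}. So FIRST(H) = {b, c, h}.
FIRST(P): from P::=J c N b we get {b, c}; from P::=H N we get {b, c, h}. So FIRST(P) = {b, c, h}.
FOLLOW(S) includes $ since S is the start symbol.
FOLLOW(S): S appears on no right-hand side. Thus FOLLOW(S) = {$}.
FOLLOW(J): in S::=J H g, J is followed by H g with FIRST {b, c, h}; in H::=J h h, J is followed by h h with FIRST {h}; in H::=J c, J is followed by c with FIRST {c}; in P::=J c N b, J is followed by c N b with FIRST {c}; in J::=b g J P, J is followed by P with FIRST {b, c, h}. Thus FOLLOW(J) = {b, c, h}.
FOLLOW(H): in S::=h c H h, H is followed by h with FIRST {h}; in S::=J H g, H is followed by g with FIRST {g}; in S::=b H, the suffix after H is empty, so FOLLOW(H) ⊇ FOLLOW(S) = {$}; in P::=H N, H is followed by N with FIRST {epsilon, b, c}; in P::=H N, the suffix after H is nullable, so FOLLOW(H) ⊇ FOLLOW(P) = {$, b, c, g, h}. Thus FOLLOW(H) = {$, b, c, g, h}.
FOLLOW(P): in H::=P, the suffix after P is empty, so FOLLOW(P) ⊇ FOLLOW(H) = {$, b, c, g, h}; in J::=b g J P, the suffix after P is empty, so FOLLOW(P) ⊇ FOLLOW(J) = {b, c, h}. Thus FOLLOW(P) = {$, b, c, g, h}.
FOLLOW(N): in P::=J c N b, N is followed by b with FIRST {b}; in P::=H N, the suffix after N is empty, so FOLLOW(N) ⊇ FOLLOW(P) = {$, b, c, g, h}. Thus FOLLOW(N) = {$, b, c, g, h}.

{b, c, h}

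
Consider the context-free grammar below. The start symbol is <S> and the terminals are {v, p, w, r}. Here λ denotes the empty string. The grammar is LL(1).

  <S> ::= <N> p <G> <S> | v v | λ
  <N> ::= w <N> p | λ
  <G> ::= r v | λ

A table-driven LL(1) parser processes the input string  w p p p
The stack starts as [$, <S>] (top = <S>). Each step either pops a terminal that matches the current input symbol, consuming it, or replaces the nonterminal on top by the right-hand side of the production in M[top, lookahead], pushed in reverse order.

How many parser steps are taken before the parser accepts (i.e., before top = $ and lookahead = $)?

      Stack                Input      Action
   1  $ <S>                w p p p $  expand <S> ::= <N> p <G> <S>
   2  $ <S> <G> p <N>      w p p p $  expand <N> ::= w <N> p
   3  $ <S> <G> p p <N> w  w p p p $  match w
   4  $ <S> <G> p p <N>    p p p $    expand <N> ::= λ
   5  $ <S> <G> p p        p p p $    match p
   6  $ <S> <G> p          p p $      match p
   7  $ <S> <G>            p $        expand <G> ::= λ
   8  $ <S>                p $        expand <S> ::= <N> p <G> <S>
   9  $ <S> <G> p <N>      p $        expand <N> ::= λ
  10  $ <S> <G> p          p $        match p
  11  $ <S> <G>            $          expand <G> ::= λ
  12  $ <S>                $          expand <S> ::= λ
Accept reached after 12 steps.

12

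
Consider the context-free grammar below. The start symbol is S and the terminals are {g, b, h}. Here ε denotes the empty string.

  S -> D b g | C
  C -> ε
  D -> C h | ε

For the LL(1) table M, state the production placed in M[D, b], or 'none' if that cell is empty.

D -> ε

FIRST(C): from C->ε we get {ε}. So FIRST(C) = {ε}.
FIRST(D): from D->C h we get {h}; from D->ε we get {ε}. So FIRST(D) = {ε, h}.
FIRST(S): from S->D b g we get {b, h}; from S->C we get {ε}. So FIRST(S) = {ε, b, h}.
FOLLOW(S) includes $ since S is the start symbol.
FOLLOW(D): in S->D b g, D is followed by b g with FIRST {b}. Thus FOLLOW(D) = {b}.
For D -> C h: FIRST(C h) = {h}, so it goes in M[D, t] for t ∈ {h}.
For D -> ε: FIRST(ε) = {ε}, so it goes in M[D, t] for t ∈ {}; since ε ∈ FIRST, also for every t ∈ FOLLOW(D) = {b}.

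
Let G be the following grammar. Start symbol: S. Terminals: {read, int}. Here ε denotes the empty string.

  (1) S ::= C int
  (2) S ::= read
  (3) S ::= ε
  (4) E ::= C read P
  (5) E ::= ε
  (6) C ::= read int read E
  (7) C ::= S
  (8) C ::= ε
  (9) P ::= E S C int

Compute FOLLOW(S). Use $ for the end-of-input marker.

{$, int, read}

FIRST(S) = {ε, int, read}  (via C int)
FIRST(C) = {ε, int, read}  (via S)
FIRST(E) = {ε, int, read}  (via C read P)
FIRST(P) = {int, read}  (via E S C int)
FOLLOW(S) includes $ since S is the start symbol.
FOLLOW(C): in S::=C int, C is followed by int with FIRST {int}; in E::=C read P, C is followed by read P with FIRST {read}; in P::=E S C int, C is followed by int with FIRST {int}. Thus FOLLOW(C) = {int, read}.
FOLLOW(S): in C::=S, the suffix after S is empty, so FOLLOW(S) ⊇ FOLLOW(C) = {int, read}; in P::=E S C int, S is followed by C int with FIRST {int, read}. Thus FOLLOW(S) = {$, int, read}.
FOLLOW(E): in C::=read int read E, the suffix after E is empty, so FOLLOW(E) ⊇ FOLLOW(C) = {int, read}; in P::=E S C int, E is followed by S C int with FIRST {int, read}. Thus FOLLOW(E) = {int, read}.
FOLLOW(P): in E::=C read P, the suffix after P is empty, so FOLLOW(P) ⊇ FOLLOW(E) = {int, read}. Thus FOLLOW(P) = {int, read}.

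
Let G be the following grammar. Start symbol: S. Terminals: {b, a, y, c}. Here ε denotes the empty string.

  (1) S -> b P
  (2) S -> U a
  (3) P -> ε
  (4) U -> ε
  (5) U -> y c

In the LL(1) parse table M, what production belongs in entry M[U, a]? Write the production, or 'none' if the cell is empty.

FIRST(P): from P->ε we get {ε}. So FIRST(P) = {ε}.
FIRST(U): from U->ε we get {ε}; from U->y c we get {y}. So FIRST(U) = {ε, y}.
FIRST(S): from S->b P we get {b}; from S->U a we get {a, y}. So FIRST(S) = {a, b, y}.
FOLLOW(S) includes $ since S is the start symbol.
FOLLOW(U): in S->U a, U is followed by a with FIRST {a}. Thus FOLLOW(U) = {a}.
For U -> ε: FIRST(ε) = {ε}, so it goes in M[U, t] for t ∈ {}; since ε ∈ FIRST, also for every t ∈ FOLLOW(U) = {a}.
For U -> y c: FIRST(y c) = {y}, so it goes in M[U, t] for t ∈ {y}.

U -> ε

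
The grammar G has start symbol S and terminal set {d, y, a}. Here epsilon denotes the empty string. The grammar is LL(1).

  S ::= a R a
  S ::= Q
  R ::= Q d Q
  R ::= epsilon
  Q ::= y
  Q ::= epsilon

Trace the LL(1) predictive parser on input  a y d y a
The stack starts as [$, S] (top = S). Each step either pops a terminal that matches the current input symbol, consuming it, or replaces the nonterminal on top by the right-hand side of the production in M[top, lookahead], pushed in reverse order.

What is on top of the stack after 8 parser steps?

     Stack      Input        Action
  1  $ S        a y d y a $  expand S ::= a R a
  2  $ a R a    a y d y a $  match a
  3  $ a R      y d y a $    expand R ::= Q d Q
  4  $ a Q d Q  y d y a $    expand Q ::= y
  5  $ a Q d y  y d y a $    match y
  6  $ a Q d    d y a $      match d
  7  $ a Q      y a $        expand Q ::= y
  8  $ a y      y a $        match y
Stack after step 8: $ a (top = a).

a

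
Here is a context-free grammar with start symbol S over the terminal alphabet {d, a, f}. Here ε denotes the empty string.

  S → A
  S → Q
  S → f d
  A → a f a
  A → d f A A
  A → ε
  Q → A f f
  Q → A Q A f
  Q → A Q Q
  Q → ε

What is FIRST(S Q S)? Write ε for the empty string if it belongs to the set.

{ε, a, d, f}

FIRST(A) = {ε, a, d}
FIRST(Q) = {ε, a, d, f}  (via A f f, A Q A f, A Q Q)
FIRST(S) = {ε, a, d, f}  (via A, Q)
FIRST(S Q S): take FIRST of each symbol in turn, carrying on past any symbol whose FIRST contains ε; result {ε, a, d, f}.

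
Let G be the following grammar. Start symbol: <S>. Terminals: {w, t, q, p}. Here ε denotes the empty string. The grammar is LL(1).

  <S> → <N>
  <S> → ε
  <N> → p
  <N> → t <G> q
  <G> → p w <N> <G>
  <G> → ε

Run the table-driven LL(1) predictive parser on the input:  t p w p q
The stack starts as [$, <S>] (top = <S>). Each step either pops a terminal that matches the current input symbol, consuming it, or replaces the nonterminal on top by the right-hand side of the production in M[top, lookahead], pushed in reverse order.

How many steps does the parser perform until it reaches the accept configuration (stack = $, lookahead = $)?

step 1: stack=$ <S>  input=t p w p q $  — expand <S> → <N>
step 2: stack=$ <N>  input=t p w p q $  — expand <N> → t <G> q
step 3: stack=$ q <G> t  input=t p w p q $  — match t
step 4: stack=$ q <G>  input=p w p q $  — expand <G> → p w <N> <G>
step 5: stack=$ q <G> <N> w p  input=p w p q $  — match p
step 6: stack=$ q <G> <N> w  input=w p q $  — match w
step 7: stack=$ q <G> <N>  input=p q $  — expand <N> → p
step 8: stack=$ q <G> p  input=p q $  — match p
step 9: stack=$ q <G>  input=q $  — expand <G> → ε
step 10: stack=$ q  input=q $  — match q
Accept reached after 10 steps.

10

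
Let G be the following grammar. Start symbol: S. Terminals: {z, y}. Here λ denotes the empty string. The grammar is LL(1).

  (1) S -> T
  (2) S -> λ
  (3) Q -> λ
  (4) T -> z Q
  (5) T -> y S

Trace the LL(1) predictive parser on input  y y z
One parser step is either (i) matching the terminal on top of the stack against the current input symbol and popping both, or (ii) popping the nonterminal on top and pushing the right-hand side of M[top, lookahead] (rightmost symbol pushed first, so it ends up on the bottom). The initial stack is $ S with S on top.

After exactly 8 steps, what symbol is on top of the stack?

z

step 1: stack=$ S  input=y y z $  — expand S -> T
step 2: stack=$ T  input=y y z $  — expand T -> y S
step 3: stack=$ S y  input=y y z $  — match y
step 4: stack=$ S  input=y z $  — expand S -> T
step 5: stack=$ T  input=y z $  — expand T -> y S
step 6: stack=$ S y  input=y z $  — match y
step 7: stack=$ S  input=z $  — expand S -> T
step 8: stack=$ T  input=z $  — expand T -> z Q
Stack after step 8: $ Q z (top = z).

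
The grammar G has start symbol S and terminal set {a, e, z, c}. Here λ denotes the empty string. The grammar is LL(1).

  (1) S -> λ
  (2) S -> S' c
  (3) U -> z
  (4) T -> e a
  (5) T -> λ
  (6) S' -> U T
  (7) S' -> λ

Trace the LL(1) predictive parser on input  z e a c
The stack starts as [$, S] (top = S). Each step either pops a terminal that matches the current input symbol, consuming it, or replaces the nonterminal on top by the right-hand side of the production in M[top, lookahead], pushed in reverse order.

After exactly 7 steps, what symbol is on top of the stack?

step 1: stack=$ S  input=z e a c $  — expand S -> S' c
step 2: stack=$ c S'  input=z e a c $  — expand S' -> U T
step 3: stack=$ c T U  input=z e a c $  — expand U -> z
step 4: stack=$ c T z  input=z e a c $  — match z
step 5: stack=$ c T  input=e a c $  — expand T -> e a
step 6: stack=$ c a e  input=e a c $  — match e
step 7: stack=$ c a  input=a c $  — match a
Stack after step 7: $ c (top = c).

c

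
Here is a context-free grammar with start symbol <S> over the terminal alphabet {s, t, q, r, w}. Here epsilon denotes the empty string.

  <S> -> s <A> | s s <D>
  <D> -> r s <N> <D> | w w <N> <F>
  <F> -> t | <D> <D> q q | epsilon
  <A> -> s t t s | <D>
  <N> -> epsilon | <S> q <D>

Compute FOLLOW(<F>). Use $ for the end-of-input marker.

FIRST(<S>): from <S>->s <A> we get {s}; from <S>->s s <D> we get {s}. So FIRST(<S>) = {s}.
FIRST(<D>): from <D>->r s <N> <D> we get {r}; from <D>->w w <N> <F> we get {w}. So FIRST(<D>) = {r, w}.
FIRST(<F>): from <F>->t we get {t}; from <F>-><D> <D> q q we get {r, w}; from <F>->epsilon we get {epsilon}. So FIRST(<F>) = {epsilon, r, t, w}.
FIRST(<A>): from <A>->s t t s we get {s}; from <A>-><D> we get {r, w}. So FIRST(<A>) = {r, s, w}.
FIRST(<N>): from <N>->epsilon we get {epsilon}; from <N>-><S> q <D> we get {s}. So FIRST(<N>) = {epsilon, s}.
FOLLOW(<S>) includes $ since <S> is the start symbol.
FOLLOW(<S>): in <N>-><S> q <D>, <S> is followed by q <D> with FIRST {q}. Thus FOLLOW(<S>) = {$, q}.
FOLLOW(<A>): in <S>->s <A>, the suffix after <A> is empty, so FOLLOW(<A>) ⊇ FOLLOW(<S>) = {$, q}. Thus FOLLOW(<A>) = {$, q}.
FOLLOW(<D>): in <S>->s s <D>, the suffix after <D> is empty, so FOLLOW(<D>) ⊇ FOLLOW(<S>) = {$, q}; in <D>->r s <N> <D>, the suffix after <D> is empty (adds nothing new); in <F>-><D> <D> q q (occurrence 1), <D> is followed by <D> q q with FIRST {r, w}; in <F>-><D> <D> q q (occurrence 2), <D> is followed by q q with FIRST {q}; in <A>-><D>, the suffix after <D> is empty, so FOLLOW(<D>) ⊇ FOLLOW(<A>) = {$, q}; in <N>-><S> q <D>, the suffix after <D> is empty, so FOLLOW(<D>) ⊇ FOLLOW(<N>) = {$, q, r, t, w}. Thus FOLLOW(<D>) = {$, q, r, t, w}.
FOLLOW(<F>): in <D>->w w <N> <F>, the suffix after <F> is empty, so FOLLOW(<F>) ⊇ FOLLOW(<D>) = {$, q, r, t, w}. Thus FOLLOW(<F>) = {$, q, r, t, w}.
FOLLOW(<N>): in <D>->r s <N> <D>, <N> is followed by <D> with FIRST {r, w}; in <D>->w w <N> <F>, <N> is followed by <F> with FIRST {epsilon, r, t, w}; in <D>->w w <N> <F>, the suffix after <N> is nullable, so FOLLOW(<N>) ⊇ FOLLOW(<D>) = {$, q, r, t, w}. Thus FOLLOW(<N>) = {$, q, r, t, w}.

{$, q, r, t, w}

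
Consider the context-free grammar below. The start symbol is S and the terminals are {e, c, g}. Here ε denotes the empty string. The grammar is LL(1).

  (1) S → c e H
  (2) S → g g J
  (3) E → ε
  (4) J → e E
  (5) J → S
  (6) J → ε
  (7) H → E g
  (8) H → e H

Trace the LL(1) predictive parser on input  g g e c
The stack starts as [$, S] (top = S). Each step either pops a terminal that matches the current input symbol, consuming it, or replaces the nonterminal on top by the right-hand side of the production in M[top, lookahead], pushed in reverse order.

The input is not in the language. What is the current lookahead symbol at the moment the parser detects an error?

     Stack    Input      Action
  1  $ S      g g e c $  expand S → g g J
  2  $ J g g  g g e c $  match g
  3  $ J g    g e c $    match g
  4  $ J      e c $      expand J → e E
  5  $ E e    e c $      match e
  6  $ E      c $        error: M[E, c] is empty

c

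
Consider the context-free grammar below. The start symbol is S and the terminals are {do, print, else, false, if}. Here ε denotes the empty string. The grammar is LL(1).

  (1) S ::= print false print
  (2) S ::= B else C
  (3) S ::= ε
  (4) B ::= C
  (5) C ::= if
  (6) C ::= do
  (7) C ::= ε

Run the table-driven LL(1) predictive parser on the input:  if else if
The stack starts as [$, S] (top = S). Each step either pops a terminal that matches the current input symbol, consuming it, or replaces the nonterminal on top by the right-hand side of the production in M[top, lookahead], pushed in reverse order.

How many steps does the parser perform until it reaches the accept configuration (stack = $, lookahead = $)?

     Stack        Input         Action
  1  $ S          if else if $  expand S ::= B else C
  2  $ C else B   if else if $  expand B ::= C
  3  $ C else C   if else if $  expand C ::= if
  4  $ C else if  if else if $  match if
  5  $ C else     else if $     match else
  6  $ C          if $          expand C ::= if
  7  $ if         if $          match if
Accept reached after 7 steps.

7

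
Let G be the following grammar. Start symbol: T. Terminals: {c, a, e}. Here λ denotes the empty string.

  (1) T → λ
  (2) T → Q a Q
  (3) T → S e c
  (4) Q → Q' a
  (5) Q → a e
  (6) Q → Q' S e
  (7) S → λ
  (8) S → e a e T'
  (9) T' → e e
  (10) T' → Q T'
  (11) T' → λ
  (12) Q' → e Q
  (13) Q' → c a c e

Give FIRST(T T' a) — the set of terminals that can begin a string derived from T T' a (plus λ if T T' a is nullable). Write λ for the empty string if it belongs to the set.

FIRST(S) = {λ, e}
FIRST(Q') = {c, e}
FIRST(Q) = {a, c, e}  (via Q' a, Q' S e)
FIRST(T) = {λ, a, c, e}  (via Q a Q, S e c)
FIRST(T') = {λ, a, c, e}  (via Q T')
FIRST(T T' a): take FIRST of each symbol in turn, carrying on past any symbol whose FIRST contains λ; result {a, c, e}.

{a, c, e}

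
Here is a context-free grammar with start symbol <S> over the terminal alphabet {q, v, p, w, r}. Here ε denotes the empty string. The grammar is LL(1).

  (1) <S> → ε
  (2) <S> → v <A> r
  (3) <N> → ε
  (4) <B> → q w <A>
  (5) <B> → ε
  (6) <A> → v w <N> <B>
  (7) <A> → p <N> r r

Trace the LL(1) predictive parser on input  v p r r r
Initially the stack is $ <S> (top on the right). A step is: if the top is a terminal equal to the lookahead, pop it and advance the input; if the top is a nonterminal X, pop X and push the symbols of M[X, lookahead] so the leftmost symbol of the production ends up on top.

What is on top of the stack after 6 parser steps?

r

     Stack          Input        Action
  1  $ <S>          v p r r r $  expand <S> → v <A> r
  2  $ r <A> v      v p r r r $  match v
  3  $ r <A>        p r r r $    expand <A> → p <N> r r
  4  $ r r r <N> p  p r r r $    match p
  5  $ r r r <N>    r r r $      expand <N> → ε
  6  $ r r r        r r r $      match r
Stack after step 6: $ r r (top = r).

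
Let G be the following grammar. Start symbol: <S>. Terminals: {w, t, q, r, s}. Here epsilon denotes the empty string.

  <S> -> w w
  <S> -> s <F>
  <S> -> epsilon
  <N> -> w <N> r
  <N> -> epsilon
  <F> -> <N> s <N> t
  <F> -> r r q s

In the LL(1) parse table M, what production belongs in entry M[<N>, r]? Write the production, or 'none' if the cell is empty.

<N> -> epsilon

FIRST(<S>) = {epsilon, s, w}
FIRST(<N>) = {epsilon, w}
FIRST(<F>) = {r, s, w}  (via <N> s <N> t)
FOLLOW(<S>) includes $ since <S> is the start symbol.
FOLLOW(<N>): in <N>->w <N> r, <N> is followed by r with FIRST {r}; in <F>-><N> s <N> t (occurrence 1), <N> is followed by s <N> t with FIRST {s}; in <F>-><N> s <N> t (occurrence 2), <N> is followed by t with FIRST {t}. Thus FOLLOW(<N>) = {r, s, t}.
For <N> -> w <N> r: FIRST(w <N> r) = {w}, so it goes in M[<N>, t] for t ∈ {w}.
For <N> -> epsilon: FIRST(epsilon) = {epsilon}, so it goes in M[<N>, t] for t ∈ {}; since epsilon ∈ FIRST, also for every t ∈ FOLLOW(<N>) = {r, s, t}.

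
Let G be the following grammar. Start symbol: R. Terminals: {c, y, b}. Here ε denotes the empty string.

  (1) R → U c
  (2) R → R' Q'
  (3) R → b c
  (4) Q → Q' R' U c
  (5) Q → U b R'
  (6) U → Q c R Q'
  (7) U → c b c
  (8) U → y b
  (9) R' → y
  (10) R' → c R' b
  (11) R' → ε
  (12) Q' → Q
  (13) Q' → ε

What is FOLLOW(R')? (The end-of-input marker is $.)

FIRST(R') = {ε, c, y}
FIRST(R) = {ε, b, c, y}  (via U c, R' Q')
FIRST(Q) = {c, y}  (via Q' R' U c, U b R')
FIRST(U) = {c, y}  (via Q c R Q')
FIRST(Q') = {ε, c, y}  (via Q)
FOLLOW(R) includes $ since R is the start symbol.
FOLLOW(U): in R→U c, U is followed by c with FIRST {c}; in Q→Q' R' U c, U is followed by c with FIRST {c}; in Q→U b R', U is followed by b R' with FIRST {b}. Thus FOLLOW(U) = {b, c}.
FOLLOW(R): in U→Q c R Q', R is followed by Q' with FIRST {ε, c, y}; in U→Q c R Q', the suffix after R is nullable, so FOLLOW(R) ⊇ FOLLOW(U) = {b, c}. Thus FOLLOW(R) = {$, b, c, y}.
FOLLOW(Q'): in R→R' Q', the suffix after Q' is empty, so FOLLOW(Q') ⊇ FOLLOW(R) = {$, b, c, y}; in Q→Q' R' U c, Q' is followed by R' U c with FIRST {c, y}; in U→Q c R Q', the suffix after Q' is empty, so FOLLOW(Q') ⊇ FOLLOW(U) = {b, c}. Thus FOLLOW(Q') = {$, b, c, y}.
FOLLOW(Q): in U→Q c R Q', Q is followed by c R Q' with FIRST {c}; in Q'→Q, the suffix after Q is empty, so FOLLOW(Q) ⊇ FOLLOW(Q') = {$, b, c, y}. Thus FOLLOW(Q) = {$, b, c, y}.
FOLLOW(R'): in R→R' Q', R' is followed by Q' with FIRST {ε, c, y}; in R→R' Q', the suffix after R' is nullable, so FOLLOW(R') ⊇ FOLLOW(R) = {$, b, c, y}; in Q→Q' R' U c, R' is followed by U c with FIRST {c, y}; in Q→U b R', the suffix after R' is empty, so FOLLOW(R') ⊇ FOLLOW(Q) = {$, b, c, y}; in R'→c R' b, R' is followed by b with FIRST {b}. Thus FOLLOW(R') = {$, b, c, y}.

{$, b, c, y}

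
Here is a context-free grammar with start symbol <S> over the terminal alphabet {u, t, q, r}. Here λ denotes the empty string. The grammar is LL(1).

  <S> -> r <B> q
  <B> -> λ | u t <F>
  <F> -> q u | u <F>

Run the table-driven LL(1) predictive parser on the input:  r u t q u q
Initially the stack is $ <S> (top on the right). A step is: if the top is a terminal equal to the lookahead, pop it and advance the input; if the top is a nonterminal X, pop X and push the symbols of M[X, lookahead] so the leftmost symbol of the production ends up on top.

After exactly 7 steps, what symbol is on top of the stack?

u

     Stack        Input          Action
  1  $ <S>        r u t q u q $  expand <S> -> r <B> q
  2  $ q <B> r    r u t q u q $  match r
  3  $ q <B>      u t q u q $    expand <B> -> u t <F>
  4  $ q <F> t u  u t q u q $    match u
  5  $ q <F> t    t q u q $      match t
  6  $ q <F>      q u q $        expand <F> -> q u
  7  $ q u q      q u q $        match q
Stack after step 7: $ q u (top = u).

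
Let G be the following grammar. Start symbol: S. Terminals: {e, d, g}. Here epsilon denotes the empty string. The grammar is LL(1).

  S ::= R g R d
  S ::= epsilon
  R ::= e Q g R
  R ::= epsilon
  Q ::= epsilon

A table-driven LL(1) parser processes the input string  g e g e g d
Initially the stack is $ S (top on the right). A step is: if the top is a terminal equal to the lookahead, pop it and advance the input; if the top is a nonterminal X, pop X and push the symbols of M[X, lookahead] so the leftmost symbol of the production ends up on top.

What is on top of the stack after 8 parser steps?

e

     Stack        Input          Action
  1  $ S          g e g e g d $  expand S ::= R g R d
  2  $ d R g R    g e g e g d $  expand R ::= epsilon
  3  $ d R g      g e g e g d $  match g
  4  $ d R        e g e g d $    expand R ::= e Q g R
  5  $ d R g Q e  e g e g d $    match e
  6  $ d R g Q    g e g d $      expand Q ::= epsilon
  7  $ d R g      g e g d $      match g
  8  $ d R        e g d $        expand R ::= e Q g R
Stack after step 8: $ d R g Q e (top = e).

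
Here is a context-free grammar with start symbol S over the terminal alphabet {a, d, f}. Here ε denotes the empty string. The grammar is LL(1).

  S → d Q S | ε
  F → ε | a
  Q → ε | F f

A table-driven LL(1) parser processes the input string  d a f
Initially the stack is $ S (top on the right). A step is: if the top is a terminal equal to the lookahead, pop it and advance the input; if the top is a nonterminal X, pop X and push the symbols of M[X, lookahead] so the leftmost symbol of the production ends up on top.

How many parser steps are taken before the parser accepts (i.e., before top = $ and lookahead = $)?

7

     Stack    Input    Action
  1  $ S      d a f $  expand S → d Q S
  2  $ S Q d  d a f $  match d
  3  $ S Q    a f $    expand Q → F f
  4  $ S f F  a f $    expand F → a
  5  $ S f a  a f $    match a
  6  $ S f    f $      match f
  7  $ S      $        expand S → ε
Accept reached after 7 steps.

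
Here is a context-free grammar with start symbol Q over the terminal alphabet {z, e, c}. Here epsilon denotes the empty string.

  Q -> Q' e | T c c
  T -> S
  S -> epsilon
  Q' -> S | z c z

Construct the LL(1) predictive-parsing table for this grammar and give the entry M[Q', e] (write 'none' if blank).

FIRST(S) = {epsilon}
FIRST(T) = {epsilon}  (via S)
FIRST(Q') = {epsilon, z}  (via S)
FIRST(Q) = {c, e, z}  (via Q' e, T c c)
FOLLOW(Q) includes $ since Q is the start symbol.
FOLLOW(Q'): in Q->Q' e, Q' is followed by e with FIRST {e}. Thus FOLLOW(Q') = {e}.
For Q' -> S: FIRST(S) = {epsilon}, so it goes in M[Q', t] for t ∈ {}; since epsilon ∈ FIRST, also for every t ∈ FOLLOW(Q') = {e}.
For Q' -> z c z: FIRST(z c z) = {z}, so it goes in M[Q', t] for t ∈ {z}.

Q' -> S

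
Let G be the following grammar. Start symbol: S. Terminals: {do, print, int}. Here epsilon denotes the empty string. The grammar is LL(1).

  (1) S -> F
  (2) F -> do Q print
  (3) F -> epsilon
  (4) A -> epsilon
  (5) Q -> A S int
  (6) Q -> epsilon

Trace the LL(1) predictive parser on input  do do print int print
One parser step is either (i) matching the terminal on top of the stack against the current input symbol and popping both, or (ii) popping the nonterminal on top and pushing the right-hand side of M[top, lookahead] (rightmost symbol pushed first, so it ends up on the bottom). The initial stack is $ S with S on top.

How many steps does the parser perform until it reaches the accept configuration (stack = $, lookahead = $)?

12

step 1: stack=$ S  input=do do print int print $  — expand S -> F
step 2: stack=$ F  input=do do print int print $  — expand F -> do Q print
step 3: stack=$ print Q do  input=do do print int print $  — match do
step 4: stack=$ print Q  input=do print int print $  — expand Q -> A S int
step 5: stack=$ print int S A  input=do print int print $  — expand A -> epsilon
step 6: stack=$ print int S  input=do print int print $  — expand S -> F
step 7: stack=$ print int F  input=do print int print $  — expand F -> do Q print
step 8: stack=$ print int print Q do  input=do print int print $  — match do
step 9: stack=$ print int print Q  input=print int print $  — expand Q -> epsilon
step 10: stack=$ print int print  input=print int print $  — match print
step 11: stack=$ print int  input=int print $  — match int
step 12: stack=$ print  input=print $  — match print
Accept reached after 12 steps.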